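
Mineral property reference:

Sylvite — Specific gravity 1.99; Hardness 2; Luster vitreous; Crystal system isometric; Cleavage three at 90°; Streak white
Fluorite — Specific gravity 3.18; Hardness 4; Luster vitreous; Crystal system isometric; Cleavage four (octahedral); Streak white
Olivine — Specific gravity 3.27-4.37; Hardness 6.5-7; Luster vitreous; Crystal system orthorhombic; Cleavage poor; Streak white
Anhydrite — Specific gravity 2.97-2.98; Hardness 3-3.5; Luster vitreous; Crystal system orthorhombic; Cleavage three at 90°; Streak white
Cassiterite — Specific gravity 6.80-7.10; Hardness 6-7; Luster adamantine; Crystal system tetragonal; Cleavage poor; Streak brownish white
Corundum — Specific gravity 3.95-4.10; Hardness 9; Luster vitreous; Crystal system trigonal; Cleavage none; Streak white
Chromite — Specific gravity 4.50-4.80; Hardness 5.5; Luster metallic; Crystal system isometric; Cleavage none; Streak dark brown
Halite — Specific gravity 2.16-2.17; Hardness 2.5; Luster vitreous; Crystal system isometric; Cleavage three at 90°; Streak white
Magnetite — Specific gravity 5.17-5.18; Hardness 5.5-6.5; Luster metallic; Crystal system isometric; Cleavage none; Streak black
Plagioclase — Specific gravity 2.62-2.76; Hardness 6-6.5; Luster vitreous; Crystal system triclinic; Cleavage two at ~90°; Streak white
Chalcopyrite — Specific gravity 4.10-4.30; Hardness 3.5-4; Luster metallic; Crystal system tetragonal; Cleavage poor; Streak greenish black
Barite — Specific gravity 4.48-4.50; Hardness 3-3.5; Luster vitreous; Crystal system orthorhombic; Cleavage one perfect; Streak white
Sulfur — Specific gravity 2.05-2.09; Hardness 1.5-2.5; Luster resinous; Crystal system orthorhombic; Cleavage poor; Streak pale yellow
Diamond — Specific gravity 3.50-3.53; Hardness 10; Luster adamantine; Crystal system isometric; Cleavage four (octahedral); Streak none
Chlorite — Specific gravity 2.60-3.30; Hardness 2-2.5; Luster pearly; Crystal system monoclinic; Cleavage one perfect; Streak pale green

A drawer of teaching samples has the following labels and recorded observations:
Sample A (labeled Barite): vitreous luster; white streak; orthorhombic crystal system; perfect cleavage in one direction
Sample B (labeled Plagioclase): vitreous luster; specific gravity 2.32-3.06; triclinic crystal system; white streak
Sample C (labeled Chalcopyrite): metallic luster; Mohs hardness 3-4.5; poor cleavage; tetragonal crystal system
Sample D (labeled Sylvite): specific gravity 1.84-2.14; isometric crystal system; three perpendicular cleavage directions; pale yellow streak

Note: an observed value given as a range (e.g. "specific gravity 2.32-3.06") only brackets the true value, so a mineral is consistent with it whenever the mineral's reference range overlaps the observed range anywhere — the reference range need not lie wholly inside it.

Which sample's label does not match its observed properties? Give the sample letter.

Sample A: every observation is compatible with the reference values for Barite.
Sample B: every observation is compatible with the reference values for Plagioclase.
Sample C: every observation is compatible with the reference values for Chalcopyrite.
Sample D: pale yellow streak is outside the reference for Sylvite (white streak) — mislabeled.
Sample D is the mislabeled one.

D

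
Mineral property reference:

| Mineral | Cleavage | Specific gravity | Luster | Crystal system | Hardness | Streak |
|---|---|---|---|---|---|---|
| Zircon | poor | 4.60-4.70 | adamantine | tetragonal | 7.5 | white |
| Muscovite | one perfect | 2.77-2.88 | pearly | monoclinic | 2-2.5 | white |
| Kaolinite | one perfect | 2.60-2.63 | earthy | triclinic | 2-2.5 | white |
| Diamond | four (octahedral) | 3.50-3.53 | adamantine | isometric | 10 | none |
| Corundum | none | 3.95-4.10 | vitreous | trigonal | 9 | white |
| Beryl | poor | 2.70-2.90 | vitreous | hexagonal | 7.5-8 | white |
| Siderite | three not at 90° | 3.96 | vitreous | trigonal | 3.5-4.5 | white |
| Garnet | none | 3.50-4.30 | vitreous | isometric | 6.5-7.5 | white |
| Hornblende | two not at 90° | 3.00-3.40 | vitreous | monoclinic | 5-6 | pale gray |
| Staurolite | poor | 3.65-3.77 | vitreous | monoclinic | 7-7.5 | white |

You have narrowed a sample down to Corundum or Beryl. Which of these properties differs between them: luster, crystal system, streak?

Luster: both vitreous — same for both.
Crystal system: Corundum trigonal, Beryl hexagonal — these differ.
Streak: both white — same for both.
Crystal system is the diagnostic property here.

crystal system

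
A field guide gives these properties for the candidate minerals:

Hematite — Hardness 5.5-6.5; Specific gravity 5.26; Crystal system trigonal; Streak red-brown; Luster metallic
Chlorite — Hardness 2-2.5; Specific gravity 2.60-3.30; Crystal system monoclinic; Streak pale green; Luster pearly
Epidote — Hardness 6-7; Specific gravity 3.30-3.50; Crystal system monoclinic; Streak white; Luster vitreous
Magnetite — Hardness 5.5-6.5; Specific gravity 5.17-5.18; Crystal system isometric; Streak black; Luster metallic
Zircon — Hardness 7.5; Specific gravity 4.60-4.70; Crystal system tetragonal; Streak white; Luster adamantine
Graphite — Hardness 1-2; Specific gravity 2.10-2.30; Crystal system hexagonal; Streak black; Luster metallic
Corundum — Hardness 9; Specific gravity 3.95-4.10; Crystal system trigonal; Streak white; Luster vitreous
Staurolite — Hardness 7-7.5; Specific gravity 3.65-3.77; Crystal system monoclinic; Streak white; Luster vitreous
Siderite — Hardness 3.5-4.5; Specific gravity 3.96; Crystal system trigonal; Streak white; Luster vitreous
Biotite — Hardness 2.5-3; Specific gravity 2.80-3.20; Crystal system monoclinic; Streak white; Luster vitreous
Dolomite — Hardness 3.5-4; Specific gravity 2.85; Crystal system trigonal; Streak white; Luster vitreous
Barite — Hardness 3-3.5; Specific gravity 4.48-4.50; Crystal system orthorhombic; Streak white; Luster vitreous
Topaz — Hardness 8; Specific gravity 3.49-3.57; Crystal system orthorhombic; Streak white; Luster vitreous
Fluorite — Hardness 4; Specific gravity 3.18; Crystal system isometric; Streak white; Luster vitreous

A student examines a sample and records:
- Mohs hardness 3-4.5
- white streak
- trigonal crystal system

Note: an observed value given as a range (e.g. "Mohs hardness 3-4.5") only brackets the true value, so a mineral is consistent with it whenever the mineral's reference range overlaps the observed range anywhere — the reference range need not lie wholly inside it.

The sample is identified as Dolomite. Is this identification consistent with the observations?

Mohs hardness 3-4.5 — matches Dolomite (hardness 3.5-4).
White streak — matches Dolomite (white streak).
Trigonal crystal system — matches Dolomite (trigonal system).
Nothing contradicts Dolomite.

Consistent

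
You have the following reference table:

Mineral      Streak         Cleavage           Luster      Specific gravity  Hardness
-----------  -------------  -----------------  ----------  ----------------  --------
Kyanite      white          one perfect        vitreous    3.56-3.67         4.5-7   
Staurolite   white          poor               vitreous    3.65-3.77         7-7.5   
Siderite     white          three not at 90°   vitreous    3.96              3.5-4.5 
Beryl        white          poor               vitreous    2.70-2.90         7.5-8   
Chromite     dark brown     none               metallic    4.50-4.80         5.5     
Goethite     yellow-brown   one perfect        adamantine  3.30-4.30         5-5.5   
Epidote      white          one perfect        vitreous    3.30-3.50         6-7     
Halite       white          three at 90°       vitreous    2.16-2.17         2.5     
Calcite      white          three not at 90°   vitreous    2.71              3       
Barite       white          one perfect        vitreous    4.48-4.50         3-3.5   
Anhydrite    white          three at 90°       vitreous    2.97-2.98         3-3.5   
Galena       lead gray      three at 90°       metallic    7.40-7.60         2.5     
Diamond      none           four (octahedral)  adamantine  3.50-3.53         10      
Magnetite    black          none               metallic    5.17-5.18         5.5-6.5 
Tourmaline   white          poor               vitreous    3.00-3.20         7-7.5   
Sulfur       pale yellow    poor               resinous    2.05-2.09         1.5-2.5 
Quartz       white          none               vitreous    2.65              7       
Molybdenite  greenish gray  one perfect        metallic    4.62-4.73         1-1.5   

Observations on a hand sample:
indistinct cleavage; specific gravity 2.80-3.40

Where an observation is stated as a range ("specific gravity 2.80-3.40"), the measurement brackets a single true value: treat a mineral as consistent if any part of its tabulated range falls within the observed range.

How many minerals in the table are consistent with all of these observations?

Indistinct cleavage: Staurolite, Beryl, Tourmaline, Sulfur remain.
Specific gravity 2.80-3.40 excludes Staurolite, Sulfur.
Consistent with every observation: Beryl, Tourmaline.
That is 2 minerals.

2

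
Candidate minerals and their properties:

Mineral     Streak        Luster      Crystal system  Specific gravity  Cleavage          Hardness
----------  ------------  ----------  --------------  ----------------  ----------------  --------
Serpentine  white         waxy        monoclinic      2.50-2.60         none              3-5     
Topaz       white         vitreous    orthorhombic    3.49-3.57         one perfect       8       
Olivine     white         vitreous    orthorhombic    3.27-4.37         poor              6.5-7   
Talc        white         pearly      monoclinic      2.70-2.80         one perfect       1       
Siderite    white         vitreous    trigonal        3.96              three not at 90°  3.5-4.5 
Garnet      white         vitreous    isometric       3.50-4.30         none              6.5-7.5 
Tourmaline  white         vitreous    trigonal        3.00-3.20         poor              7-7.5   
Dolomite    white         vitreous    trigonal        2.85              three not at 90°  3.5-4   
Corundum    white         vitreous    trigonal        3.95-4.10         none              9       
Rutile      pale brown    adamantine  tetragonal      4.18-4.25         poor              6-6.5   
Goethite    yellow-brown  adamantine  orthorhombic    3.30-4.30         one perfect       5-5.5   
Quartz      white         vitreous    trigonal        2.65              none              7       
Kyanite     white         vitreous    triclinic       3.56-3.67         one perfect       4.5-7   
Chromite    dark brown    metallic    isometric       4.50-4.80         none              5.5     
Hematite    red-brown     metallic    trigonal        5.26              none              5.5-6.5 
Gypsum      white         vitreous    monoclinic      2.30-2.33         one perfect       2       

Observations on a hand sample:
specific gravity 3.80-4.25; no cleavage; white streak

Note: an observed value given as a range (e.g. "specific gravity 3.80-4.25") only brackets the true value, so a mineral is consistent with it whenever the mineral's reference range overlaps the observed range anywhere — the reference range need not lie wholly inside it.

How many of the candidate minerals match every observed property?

Specific gravity 3.80-4.25: Olivine, Siderite, Garnet, Corundum, Rutile, Goethite remain.
No cleavage: narrows the field to Garnet, Corundum.
White streak: consistent with all remaining minerals.
The minerals that satisfy all observations are Corundum, Garnet.
That is 2 minerals.

2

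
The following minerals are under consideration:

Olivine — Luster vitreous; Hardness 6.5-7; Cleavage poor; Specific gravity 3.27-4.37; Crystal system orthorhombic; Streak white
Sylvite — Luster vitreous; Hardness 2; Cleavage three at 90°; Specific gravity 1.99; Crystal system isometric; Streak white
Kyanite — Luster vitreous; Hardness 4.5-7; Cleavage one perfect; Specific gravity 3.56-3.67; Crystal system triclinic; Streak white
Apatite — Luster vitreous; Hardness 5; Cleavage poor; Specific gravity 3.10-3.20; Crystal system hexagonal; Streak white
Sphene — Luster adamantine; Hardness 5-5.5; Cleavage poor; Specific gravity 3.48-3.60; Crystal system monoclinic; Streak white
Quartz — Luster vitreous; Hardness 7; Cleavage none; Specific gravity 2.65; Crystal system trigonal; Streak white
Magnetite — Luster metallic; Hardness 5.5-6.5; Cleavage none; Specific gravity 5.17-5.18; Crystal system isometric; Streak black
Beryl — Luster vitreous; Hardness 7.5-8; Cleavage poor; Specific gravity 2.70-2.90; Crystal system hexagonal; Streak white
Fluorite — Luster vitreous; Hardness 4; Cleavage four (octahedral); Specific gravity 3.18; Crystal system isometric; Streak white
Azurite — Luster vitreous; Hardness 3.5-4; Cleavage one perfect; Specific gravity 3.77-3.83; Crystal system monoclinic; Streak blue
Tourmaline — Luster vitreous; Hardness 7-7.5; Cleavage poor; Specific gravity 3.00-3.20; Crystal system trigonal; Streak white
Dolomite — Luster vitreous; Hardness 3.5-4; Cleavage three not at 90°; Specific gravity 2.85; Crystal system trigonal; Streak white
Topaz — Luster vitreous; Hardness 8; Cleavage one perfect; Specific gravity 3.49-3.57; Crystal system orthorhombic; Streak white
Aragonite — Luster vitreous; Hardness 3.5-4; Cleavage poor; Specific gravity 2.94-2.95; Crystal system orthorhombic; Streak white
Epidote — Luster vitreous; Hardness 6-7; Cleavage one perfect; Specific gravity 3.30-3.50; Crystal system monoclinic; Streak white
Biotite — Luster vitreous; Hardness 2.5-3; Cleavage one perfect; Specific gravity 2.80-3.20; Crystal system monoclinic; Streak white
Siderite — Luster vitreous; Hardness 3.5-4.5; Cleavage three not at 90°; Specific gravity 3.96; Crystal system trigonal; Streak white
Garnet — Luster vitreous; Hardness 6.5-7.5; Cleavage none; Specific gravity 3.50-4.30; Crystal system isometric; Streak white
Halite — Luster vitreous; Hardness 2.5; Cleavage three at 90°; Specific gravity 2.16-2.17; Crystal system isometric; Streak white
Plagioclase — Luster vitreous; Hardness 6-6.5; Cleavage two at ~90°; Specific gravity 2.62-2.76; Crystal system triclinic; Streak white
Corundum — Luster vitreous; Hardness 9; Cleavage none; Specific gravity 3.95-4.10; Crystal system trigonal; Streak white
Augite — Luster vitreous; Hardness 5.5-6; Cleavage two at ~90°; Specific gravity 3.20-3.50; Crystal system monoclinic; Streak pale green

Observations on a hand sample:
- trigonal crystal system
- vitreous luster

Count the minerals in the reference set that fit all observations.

Trigonal crystal system: Quartz, Tourmaline, Dolomite, Siderite, Corundum remain.
Vitreous luster: every remaining candidate is consistent.
Consistent with every observation: Corundum, Dolomite, Quartz, Siderite, Tourmaline.
That is 5 minerals.

5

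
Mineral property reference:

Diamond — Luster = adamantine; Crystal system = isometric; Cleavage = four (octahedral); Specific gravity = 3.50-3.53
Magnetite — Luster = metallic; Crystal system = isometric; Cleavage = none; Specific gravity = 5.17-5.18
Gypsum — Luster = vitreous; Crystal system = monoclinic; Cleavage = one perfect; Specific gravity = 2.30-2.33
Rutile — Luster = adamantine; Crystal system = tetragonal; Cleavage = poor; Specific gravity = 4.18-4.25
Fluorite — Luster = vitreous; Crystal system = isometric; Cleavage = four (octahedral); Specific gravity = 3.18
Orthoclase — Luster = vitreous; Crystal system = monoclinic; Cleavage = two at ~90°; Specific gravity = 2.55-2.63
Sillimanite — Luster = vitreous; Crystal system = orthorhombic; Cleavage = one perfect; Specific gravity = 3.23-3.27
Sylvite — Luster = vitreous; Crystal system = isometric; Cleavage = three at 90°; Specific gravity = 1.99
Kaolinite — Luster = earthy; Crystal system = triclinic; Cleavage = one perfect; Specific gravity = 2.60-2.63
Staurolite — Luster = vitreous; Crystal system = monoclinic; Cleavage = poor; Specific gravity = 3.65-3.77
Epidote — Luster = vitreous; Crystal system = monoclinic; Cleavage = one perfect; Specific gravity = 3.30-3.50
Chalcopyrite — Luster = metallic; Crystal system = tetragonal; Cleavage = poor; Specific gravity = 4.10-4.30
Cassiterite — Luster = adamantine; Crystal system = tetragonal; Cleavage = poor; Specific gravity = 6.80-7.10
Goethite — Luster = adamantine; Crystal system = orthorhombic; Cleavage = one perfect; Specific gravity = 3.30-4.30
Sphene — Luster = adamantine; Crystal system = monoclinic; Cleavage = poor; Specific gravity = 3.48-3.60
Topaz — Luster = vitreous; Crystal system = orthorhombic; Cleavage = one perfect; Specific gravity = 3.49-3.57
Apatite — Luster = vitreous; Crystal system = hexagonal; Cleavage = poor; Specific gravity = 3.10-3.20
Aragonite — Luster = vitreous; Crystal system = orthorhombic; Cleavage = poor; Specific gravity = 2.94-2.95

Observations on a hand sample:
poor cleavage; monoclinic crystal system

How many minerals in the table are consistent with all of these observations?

2

Poor cleavage: leaves Rutile, Staurolite, Chalcopyrite, Cassiterite, Sphene, Apatite, Aragonite.
Monoclinic crystal system: narrows the field to Staurolite, Sphene.
The minerals that satisfy all observations are Sphene, Staurolite.
That is 2 minerals.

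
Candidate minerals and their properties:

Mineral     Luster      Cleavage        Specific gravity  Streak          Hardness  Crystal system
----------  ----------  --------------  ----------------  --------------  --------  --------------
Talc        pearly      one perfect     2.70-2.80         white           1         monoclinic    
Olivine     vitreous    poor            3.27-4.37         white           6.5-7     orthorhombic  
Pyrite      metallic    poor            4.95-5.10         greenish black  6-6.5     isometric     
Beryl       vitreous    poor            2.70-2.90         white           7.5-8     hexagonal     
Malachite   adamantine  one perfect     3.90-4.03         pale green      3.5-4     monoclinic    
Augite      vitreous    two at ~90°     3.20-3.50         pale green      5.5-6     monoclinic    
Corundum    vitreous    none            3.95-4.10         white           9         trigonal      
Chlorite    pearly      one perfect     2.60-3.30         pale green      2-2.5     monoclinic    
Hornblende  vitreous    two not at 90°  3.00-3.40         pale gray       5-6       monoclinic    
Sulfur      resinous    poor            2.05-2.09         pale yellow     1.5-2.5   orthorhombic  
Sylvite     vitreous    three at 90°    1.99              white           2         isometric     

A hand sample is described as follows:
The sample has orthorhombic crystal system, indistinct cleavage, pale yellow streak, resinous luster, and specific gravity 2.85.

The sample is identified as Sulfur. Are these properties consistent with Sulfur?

Inconsistent

Orthorhombic crystal system — matches Sulfur (orthorhombic system).
Indistinct cleavage — matches Sulfur (cleavage poor).
Pale yellow streak — matches Sulfur (pale yellow streak).
Resinous luster — matches Sulfur (resinous luster).
Specific gravity 2.85 — Sulfur has SG 2.05-2.09; a mismatch.
Sulfur is excluded by the specific gravity.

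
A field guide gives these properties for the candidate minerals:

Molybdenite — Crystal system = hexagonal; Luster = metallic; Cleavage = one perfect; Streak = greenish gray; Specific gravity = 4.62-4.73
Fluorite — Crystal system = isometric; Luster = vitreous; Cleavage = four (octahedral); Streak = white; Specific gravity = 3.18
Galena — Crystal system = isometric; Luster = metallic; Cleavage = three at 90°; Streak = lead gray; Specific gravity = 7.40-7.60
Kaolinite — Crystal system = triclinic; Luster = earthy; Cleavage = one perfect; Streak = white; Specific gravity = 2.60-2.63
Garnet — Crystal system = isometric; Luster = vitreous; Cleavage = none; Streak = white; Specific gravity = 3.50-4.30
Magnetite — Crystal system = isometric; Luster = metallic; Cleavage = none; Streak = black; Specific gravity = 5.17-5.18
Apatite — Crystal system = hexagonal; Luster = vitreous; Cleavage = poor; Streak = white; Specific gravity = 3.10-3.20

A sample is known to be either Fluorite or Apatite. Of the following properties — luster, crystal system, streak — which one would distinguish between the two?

Luster: both vitreous — no difference.
Crystal system: Fluorite isometric, Apatite hexagonal — distinct.
Streak: both white — no difference.
Only crystal system differs between Fluorite and Apatite among the listed tests.

crystal system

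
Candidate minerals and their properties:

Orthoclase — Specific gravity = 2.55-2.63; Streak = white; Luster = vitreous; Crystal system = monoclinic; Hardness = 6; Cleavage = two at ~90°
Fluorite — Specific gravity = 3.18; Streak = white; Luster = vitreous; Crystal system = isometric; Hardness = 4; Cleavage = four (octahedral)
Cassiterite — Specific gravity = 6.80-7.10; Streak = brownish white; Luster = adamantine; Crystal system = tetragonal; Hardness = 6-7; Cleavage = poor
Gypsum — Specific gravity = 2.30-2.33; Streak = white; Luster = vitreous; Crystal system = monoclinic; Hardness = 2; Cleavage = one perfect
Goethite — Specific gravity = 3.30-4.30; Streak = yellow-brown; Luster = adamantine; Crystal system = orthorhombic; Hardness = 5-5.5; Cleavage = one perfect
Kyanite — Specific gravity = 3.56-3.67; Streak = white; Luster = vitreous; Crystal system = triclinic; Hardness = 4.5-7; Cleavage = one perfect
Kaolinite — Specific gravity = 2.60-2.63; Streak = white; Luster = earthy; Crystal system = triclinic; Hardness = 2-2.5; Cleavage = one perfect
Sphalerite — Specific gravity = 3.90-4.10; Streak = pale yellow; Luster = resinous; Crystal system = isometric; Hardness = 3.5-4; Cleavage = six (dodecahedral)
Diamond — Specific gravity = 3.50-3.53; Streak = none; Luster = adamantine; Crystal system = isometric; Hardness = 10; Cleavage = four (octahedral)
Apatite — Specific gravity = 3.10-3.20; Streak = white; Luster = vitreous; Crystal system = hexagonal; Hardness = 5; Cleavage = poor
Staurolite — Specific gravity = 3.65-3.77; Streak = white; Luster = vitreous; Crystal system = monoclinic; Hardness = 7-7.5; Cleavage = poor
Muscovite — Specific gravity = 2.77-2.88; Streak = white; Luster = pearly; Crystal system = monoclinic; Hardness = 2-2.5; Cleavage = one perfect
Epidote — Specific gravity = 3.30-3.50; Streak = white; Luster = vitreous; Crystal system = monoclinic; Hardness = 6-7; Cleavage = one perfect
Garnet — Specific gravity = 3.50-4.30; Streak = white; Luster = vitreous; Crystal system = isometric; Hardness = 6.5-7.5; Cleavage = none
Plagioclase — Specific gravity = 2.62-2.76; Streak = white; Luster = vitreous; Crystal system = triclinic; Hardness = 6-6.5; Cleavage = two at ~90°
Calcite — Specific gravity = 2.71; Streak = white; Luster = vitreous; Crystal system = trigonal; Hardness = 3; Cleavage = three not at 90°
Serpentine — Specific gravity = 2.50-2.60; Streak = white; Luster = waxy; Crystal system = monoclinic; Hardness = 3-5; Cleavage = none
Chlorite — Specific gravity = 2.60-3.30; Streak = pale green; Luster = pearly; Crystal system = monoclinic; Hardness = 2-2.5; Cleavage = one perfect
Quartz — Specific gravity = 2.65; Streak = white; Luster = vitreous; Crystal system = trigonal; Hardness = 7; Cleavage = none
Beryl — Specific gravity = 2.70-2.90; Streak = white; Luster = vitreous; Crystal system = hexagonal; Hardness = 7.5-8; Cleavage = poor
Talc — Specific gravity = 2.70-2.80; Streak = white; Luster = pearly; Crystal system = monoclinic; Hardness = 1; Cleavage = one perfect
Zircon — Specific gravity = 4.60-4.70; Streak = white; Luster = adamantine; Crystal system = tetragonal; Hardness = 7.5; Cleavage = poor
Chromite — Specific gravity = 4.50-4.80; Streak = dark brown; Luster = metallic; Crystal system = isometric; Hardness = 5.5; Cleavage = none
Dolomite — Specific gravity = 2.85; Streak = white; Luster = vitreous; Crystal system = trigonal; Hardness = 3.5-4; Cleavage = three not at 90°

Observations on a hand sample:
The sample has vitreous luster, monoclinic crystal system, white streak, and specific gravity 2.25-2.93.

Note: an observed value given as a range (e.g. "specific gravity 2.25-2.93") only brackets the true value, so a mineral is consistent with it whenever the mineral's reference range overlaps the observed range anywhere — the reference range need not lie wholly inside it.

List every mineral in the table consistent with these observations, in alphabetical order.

Gypsum, Orthoclase

Vitreous luster — Orthoclase, Fluorite, Gypsum, Kyanite, Apatite, Staurolite, Epidote, Garnet, Plagioclase, Calcite, Quartz, Beryl, Dolomite remain.
Monoclinic crystal system — narrows the field to Orthoclase, Gypsum, Staurolite, Epidote.
White streak — consistent with all remaining minerals.
Specific gravity 2.25-2.93 is inconsistent with Staurolite, Epidote.
The minerals that satisfy all observations are Gypsum, Orthoclase.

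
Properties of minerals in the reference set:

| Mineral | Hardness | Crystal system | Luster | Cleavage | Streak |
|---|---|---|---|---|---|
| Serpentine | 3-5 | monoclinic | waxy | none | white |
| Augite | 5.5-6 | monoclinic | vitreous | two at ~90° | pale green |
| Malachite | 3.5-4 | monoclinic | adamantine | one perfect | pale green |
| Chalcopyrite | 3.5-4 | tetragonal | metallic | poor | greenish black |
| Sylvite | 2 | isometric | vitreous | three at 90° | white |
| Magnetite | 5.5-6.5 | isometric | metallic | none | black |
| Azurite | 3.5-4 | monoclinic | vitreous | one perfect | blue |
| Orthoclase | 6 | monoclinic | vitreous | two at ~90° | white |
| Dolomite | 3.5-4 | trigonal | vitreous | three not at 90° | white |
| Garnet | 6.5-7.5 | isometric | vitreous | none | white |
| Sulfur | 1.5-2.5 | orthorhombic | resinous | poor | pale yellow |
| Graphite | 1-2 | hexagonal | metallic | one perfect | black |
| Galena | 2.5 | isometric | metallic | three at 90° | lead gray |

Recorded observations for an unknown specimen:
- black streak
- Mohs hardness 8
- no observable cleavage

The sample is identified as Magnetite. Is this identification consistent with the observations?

Black streak — fits Magnetite (black streak).
Mohs hardness 8 — Magnetite has hardness 5.5-6.5; a mismatch.
No observable cleavage — fits Magnetite (cleavage none).
The hardness observation rules out Magnetite.

Inconsistent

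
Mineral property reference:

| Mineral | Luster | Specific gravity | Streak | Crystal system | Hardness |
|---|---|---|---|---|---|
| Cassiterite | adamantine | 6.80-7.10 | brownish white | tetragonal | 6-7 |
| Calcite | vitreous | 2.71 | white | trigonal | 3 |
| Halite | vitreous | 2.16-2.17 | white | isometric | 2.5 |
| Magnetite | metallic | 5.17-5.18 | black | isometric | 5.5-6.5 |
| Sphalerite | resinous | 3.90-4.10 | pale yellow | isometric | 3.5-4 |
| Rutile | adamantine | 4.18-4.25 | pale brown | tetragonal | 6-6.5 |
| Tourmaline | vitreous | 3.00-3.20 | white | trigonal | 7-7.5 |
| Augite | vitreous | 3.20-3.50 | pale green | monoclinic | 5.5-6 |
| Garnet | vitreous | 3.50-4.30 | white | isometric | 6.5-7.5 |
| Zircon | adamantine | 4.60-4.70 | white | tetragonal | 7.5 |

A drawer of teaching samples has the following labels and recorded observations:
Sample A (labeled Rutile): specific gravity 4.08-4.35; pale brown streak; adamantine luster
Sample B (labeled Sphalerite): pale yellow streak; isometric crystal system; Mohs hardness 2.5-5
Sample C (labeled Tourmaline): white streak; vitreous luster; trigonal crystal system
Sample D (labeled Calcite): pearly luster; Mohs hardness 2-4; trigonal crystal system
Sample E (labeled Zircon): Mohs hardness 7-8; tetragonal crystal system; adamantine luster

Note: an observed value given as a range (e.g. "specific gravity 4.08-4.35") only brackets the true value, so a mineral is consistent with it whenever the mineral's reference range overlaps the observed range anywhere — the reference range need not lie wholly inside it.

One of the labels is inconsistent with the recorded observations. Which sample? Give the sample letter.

Sample A: every observation is compatible with the reference values for Rutile.
Sample B: every observation is compatible with the reference values for Sphalerite.
Sample C: every observation is compatible with the reference values for Tourmaline.
Sample D: Calcite has vitreous luster, but the record shows pearly luster — this label is wrong.
Sample E: every observation is compatible with the reference values for Zircon.
Only sample D is inconsistent with its label.

D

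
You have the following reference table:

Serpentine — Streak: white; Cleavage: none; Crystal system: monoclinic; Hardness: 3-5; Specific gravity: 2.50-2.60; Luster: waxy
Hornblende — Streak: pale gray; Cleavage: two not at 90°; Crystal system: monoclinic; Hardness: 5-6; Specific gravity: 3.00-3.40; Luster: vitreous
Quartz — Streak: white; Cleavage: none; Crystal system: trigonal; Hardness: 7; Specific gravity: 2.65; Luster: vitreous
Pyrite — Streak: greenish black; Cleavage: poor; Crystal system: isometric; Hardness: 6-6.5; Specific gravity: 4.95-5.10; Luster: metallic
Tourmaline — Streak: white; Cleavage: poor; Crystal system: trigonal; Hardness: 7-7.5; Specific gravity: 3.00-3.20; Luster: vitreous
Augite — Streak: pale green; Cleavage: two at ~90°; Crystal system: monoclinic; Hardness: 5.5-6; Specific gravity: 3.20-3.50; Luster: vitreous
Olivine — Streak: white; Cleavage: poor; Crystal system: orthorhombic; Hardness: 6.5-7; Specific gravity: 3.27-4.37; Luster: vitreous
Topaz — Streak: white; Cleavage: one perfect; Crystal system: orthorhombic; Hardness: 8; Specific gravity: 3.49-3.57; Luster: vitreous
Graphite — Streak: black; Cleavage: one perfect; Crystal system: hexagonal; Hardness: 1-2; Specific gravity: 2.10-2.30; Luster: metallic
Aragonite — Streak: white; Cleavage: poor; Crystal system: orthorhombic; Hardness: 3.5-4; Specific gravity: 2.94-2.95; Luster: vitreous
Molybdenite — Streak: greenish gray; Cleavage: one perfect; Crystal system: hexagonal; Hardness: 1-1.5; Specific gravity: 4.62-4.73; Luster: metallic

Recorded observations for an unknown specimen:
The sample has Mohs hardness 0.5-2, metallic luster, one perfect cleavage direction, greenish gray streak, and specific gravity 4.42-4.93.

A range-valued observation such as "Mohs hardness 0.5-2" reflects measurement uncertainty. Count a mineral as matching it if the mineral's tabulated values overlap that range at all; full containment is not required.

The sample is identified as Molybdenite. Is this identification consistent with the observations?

Yes

Mohs hardness 0.5-2 — matches Molybdenite (hardness 1-1.5).
Metallic luster — matches Molybdenite (metallic luster).
One perfect cleavage direction — matches Molybdenite (cleavage one perfect).
Greenish gray streak — matches Molybdenite (greenish gray streak).
Specific gravity 4.42-4.93 — matches Molybdenite (SG 4.62-4.73).
All observations are consistent with the tabulated values for Molybdenite.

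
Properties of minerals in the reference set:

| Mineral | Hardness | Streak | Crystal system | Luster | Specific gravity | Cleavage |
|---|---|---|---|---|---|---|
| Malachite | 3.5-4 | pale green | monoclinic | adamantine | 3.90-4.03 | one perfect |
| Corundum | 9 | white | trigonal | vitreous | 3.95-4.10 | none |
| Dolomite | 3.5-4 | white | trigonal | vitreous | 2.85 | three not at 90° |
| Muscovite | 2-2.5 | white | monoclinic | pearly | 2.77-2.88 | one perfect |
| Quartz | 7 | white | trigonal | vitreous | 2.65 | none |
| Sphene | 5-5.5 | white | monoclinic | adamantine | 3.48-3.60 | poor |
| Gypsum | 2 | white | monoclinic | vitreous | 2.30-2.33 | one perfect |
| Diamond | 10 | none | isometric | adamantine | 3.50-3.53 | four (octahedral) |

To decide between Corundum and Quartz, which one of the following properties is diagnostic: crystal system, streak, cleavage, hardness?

Crystal system: both trigonal — same for both.
Streak: both white — same for both.
Cleavage: both none — same for both.
Hardness: Corundum 9, Quartz 7 — different.
Of the listed properties, hardness is the one that separates them.

hardness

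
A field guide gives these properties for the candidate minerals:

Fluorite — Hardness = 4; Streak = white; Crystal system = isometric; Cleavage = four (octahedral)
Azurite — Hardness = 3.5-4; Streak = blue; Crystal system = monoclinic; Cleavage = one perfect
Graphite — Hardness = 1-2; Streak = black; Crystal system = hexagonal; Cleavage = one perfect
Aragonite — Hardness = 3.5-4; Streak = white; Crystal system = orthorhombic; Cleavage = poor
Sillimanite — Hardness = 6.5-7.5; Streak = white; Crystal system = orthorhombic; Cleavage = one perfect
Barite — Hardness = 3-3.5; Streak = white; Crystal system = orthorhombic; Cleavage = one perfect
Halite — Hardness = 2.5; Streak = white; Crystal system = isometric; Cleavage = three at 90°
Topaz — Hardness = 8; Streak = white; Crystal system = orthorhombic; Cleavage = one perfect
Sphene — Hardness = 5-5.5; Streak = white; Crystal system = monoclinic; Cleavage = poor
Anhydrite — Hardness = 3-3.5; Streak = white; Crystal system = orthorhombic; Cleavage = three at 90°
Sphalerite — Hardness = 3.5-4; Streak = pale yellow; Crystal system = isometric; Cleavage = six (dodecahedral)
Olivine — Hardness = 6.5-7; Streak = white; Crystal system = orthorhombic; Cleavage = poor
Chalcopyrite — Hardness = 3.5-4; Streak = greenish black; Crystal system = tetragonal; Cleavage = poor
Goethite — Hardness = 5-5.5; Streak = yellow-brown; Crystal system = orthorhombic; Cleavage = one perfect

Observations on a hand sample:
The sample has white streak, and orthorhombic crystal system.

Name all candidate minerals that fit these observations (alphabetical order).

White streak eliminates Azurite, Graphite, Sphalerite, Chalcopyrite, Goethite.
Orthorhombic crystal system excludes Fluorite, Halite, Sphene.
Remaining candidates: Anhydrite, Aragonite, Barite, Olivine, Sillimanite, Topaz.

Anhydrite, Aragonite, Barite, Olivine, Sillimanite, Topaz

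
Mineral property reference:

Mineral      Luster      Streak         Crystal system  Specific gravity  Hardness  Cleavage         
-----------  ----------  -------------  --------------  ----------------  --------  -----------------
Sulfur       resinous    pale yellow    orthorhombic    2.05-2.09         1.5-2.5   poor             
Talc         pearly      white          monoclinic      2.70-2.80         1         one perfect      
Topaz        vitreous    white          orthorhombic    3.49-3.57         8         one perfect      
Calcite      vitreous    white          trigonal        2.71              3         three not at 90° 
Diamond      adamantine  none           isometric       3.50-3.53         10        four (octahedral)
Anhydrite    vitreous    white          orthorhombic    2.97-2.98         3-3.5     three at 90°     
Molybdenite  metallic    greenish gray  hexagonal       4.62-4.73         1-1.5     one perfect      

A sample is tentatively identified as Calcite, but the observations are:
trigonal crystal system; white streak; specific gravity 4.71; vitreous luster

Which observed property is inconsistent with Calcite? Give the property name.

Trigonal crystal system: Calcite has trigonal system — within range.
White streak: Calcite has white streak — within range.
Specific gravity 4.71: Calcite has SG 2.71 — inconsistent.
Vitreous luster: Calcite has vitreous luster — within range.
Only the specific gravity is inconsistent.

specific gravity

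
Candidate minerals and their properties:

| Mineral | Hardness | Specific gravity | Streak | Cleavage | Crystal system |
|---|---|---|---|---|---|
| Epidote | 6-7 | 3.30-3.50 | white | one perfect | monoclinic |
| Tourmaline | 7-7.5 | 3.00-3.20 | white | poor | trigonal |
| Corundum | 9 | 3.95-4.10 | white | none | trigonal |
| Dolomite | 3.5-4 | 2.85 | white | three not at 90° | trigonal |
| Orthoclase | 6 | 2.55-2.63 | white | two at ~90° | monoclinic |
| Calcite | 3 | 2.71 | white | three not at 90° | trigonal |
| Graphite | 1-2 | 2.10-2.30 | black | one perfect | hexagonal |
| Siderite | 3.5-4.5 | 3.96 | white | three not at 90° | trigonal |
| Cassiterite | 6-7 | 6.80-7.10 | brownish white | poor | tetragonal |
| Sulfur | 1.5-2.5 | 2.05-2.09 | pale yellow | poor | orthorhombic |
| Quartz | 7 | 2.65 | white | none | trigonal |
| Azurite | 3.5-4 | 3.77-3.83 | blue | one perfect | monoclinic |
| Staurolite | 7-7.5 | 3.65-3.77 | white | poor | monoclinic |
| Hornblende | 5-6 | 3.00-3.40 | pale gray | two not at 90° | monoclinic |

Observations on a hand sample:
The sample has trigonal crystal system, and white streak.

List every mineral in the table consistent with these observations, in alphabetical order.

Trigonal crystal system: only Tourmaline, Corundum, Dolomite, Calcite, Siderite, Quartz remain.
White streak: every remaining candidate is consistent.
Consistent with every observation: Calcite, Corundum, Dolomite, Quartz, Siderite, Tourmaline.

Calcite, Corundum, Dolomite, Quartz, Siderite, Tourmaline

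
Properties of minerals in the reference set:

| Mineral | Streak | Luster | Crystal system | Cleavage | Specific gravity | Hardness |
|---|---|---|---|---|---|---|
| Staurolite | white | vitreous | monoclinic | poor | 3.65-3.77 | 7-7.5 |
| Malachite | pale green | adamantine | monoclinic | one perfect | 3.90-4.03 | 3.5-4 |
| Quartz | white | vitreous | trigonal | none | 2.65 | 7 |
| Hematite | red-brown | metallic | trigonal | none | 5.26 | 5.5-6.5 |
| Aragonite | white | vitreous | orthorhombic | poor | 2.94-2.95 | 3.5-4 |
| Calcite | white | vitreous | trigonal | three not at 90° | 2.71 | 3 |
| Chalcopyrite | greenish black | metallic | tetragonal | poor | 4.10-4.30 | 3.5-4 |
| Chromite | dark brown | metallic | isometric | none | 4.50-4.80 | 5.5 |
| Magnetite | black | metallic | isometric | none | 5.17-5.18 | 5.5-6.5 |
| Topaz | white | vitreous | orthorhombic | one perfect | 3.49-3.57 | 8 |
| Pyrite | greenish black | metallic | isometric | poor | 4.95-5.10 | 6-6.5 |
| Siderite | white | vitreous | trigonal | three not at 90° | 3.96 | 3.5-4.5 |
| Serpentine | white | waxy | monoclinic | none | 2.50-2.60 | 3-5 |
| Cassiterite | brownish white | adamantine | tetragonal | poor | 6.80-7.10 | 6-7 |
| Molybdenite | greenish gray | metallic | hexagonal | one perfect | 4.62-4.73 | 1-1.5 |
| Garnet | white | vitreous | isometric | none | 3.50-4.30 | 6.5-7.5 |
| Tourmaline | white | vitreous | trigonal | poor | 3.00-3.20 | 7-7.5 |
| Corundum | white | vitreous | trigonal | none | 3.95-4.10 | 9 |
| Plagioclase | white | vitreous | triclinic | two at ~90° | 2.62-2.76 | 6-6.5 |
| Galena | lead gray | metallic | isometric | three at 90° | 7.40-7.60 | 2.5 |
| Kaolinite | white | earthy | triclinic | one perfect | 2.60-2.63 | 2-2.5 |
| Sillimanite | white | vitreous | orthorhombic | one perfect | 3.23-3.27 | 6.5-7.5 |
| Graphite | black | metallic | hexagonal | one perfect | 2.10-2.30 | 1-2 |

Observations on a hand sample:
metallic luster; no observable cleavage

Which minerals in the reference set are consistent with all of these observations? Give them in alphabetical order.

Chromite, Hematite, Magnetite

Metallic luster: only Hematite, Chalcopyrite, Chromite, Magnetite, Pyrite, Molybdenite, Galena, Graphite remain.
No observable cleavage: leaves Hematite, Chromite, Magnetite.
The minerals that satisfy all observations are Chromite, Hematite, Magnetite.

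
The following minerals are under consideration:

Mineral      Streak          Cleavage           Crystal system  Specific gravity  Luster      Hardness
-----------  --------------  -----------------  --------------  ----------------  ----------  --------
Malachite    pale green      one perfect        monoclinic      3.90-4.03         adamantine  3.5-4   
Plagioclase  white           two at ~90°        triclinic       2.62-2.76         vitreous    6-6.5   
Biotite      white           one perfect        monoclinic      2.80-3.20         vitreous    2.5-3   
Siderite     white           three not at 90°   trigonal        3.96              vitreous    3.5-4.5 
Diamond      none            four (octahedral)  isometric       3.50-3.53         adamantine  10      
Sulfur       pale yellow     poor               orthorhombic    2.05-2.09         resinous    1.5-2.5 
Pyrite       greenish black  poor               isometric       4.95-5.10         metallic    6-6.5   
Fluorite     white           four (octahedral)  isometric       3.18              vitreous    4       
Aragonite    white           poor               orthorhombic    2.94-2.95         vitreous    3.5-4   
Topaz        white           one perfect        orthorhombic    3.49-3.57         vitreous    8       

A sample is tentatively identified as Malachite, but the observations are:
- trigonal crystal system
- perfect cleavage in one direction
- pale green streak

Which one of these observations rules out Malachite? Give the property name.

Trigonal crystal system: Malachite has monoclinic system — inconsistent.
Perfect cleavage in one direction: Malachite has cleavage one perfect — within range.
Pale green streak: Malachite has pale green streak — within range.
The crystal system is the one property that does not fit.

crystal system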